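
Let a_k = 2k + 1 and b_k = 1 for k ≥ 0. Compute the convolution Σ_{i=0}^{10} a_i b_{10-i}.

Write out a_i and b_{10-i} for i = 0,…,10 and sum the products.
Σ = 1·1 + 3·1 + 5·1 + 7·1 + 9·1 + 11·1 + 13·1 + 15·1 + 17·1 + 19·1 + 21·1 = 121.

121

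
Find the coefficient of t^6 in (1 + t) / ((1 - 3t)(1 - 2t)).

2724

Partial fractions give a closed form: a_n = (4)·3^n + (-3)·2^n.
At n = 6: a_6 = 2724.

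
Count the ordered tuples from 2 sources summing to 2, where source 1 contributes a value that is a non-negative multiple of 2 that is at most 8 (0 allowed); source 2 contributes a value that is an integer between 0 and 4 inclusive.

2

The generating function for the choices is (1 + x^2 + x^4 + x^6 + x^8)·(1 + x + x^2 + x^3 + x^4); the count is [x^2].
(1 + x^2 + x^4 + x^6 + x^8) has coefficients 1,0,1 for degrees 0…2.
(1 + x + x^2 + x^3 + x^4) has coefficients 1,1,1 for degrees 0…2.
[x^2] = 1·1 + 1·1 = 2.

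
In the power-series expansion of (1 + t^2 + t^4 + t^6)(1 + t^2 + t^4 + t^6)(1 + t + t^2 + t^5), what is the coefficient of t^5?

4

(1 + t^2 + t^4 + t^6) has coefficients 1,0,1,0,1,0 for degrees 0…5.
(1 + t^2 + t^4 + t^6) has coefficients 1,0,1,0,1,0 for degrees 0…5.
Finally multiplying by (1 + t + t^2 + t^5), the product of all factors after the first has coefficients 1,1,2,1,2,2 for degrees 0…5.
[t^5] = 1·2 + 1·1 + 1·1 = 4.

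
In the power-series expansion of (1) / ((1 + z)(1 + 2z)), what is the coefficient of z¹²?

Partial fractions give a closed form: a_n = (-1)·(-1)^n + (2)·(-2)^n.
At n = 12: a_12 = 8191.

8191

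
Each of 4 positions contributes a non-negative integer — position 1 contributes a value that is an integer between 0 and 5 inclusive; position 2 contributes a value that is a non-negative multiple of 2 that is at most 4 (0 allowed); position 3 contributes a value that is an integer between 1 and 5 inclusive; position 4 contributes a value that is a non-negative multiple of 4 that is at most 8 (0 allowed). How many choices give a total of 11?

22

The generating function for the choices is (1 + t + t² + t³ + t⁴ + t⁵)·(1 + t² + t⁴)·(t + t² + t³ + t⁴ + t⁵)·(1 + t⁴ + t⁸); the count is [t¹¹].
(1 + t + t² + t³ + t⁴ + t⁵) has coefficients 1,1,1,1,1,1 for degrees 0…5.
(1 + t² + t⁴) has coefficients 1,0,1,0,1,0,0,0,0,0,0,0 for degrees 0…11.
Multiplying by (t + t² + t³ + t⁴ + t⁵) gives running coefficients 0,1,1,2,2,3,2,2,1,1,0,0 for degrees 0…11.
Finally multiplying by (1 + t⁴ + t⁸), the product of all factors after the first has coefficients 0,1,1,2,2,4,3,4,3,5,3,4 for degrees 0…11.
[t¹¹] = 1·4 + 1·3 + 1·5 + 1·3 + 1·4 + 1·3 = 22.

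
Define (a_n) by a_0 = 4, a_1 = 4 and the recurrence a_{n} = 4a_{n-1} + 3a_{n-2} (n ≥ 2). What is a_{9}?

The ordinary generating function has denominator 1 - 4y - 3y^2.
Iterating the recurrence: a_0,…,a_{9} = 4, 4, 28, 124, 580, 2692, 12508, 58108, 269956, 1254148.

1254148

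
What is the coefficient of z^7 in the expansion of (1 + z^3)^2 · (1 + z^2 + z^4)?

(1 + z^3)^2 has coefficients 1,0,0,2,0,0,1 for degrees 0…6.
(1 + z^2 + z^4) has coefficients 1,0,1,0,1,0,0,0 for degrees 0…7.
[z^7] = 1·0 + 2·1 + 1·0 = 2.

2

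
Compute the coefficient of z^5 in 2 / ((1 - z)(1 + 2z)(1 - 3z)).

The denominator gives the recurrence a_n = 2a_(n−1) + 5a_(n−2) − 6a_(n−3) for n ≥ 3; the numerator fixes a_0 = 2, a_1 = 4, a_2 = 18.
Iterating: 2, 4, 18, 44, 154, 420, so a_5 = 420.

420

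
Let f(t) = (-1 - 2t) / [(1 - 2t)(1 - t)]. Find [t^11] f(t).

Partial fractions give a closed form: a_n = (-4)·2^n + (3)·1^n.
At n = 11: a_11 = -8189.

-8189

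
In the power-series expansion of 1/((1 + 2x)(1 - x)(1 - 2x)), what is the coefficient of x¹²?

5461

Partial fractions give a closed form: a_n = (1/3)·(-2)^n + (-1/3)·1^n + (1)·2^n.
At n = 12: a_12 = 5461.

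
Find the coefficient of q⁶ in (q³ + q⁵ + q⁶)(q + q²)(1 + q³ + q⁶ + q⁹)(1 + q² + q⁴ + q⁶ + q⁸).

2

(q³ + q⁵ + q⁶) has coefficients 0,0,0,1,0,1,1 for degrees 0…6.
(q + q²) has coefficients 0,1,1,0,0,0,0 for degrees 0…6.
Multiplying by (1 + q³ + q⁶ + q⁹) gives running coefficients 0,1,1,0,1,1,0 for degrees 0…6.
Finally multiplying by (1 + q² + q⁴ + q⁶ + q⁸), the product of all factors after the first has coefficients 0,1,1,1,2,2,2 for degrees 0…6.
[q⁶] = 1·1 + 1·1 + 1·0 = 2.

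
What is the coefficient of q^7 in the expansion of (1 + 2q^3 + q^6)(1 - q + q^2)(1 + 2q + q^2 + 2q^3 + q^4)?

(1 + 2q^3 + q^6) has coefficients 1,0,0,2,0,0,1 for degrees 0…6.
(1 - q + q^2) has coefficients 1,-1,1,0,0,0,0,0 for degrees 0…7.
Finally multiplying by (1 + 2q + q^2 + 2q^3 + q^4), the product of all factors after the first has coefficients 1,1,0,3,0,1,1,0 for degrees 0…7.
[q^7] = 1·0 + 2·0 + 1·1 = 1.

1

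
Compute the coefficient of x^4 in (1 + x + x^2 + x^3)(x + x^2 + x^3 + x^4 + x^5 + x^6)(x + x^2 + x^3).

(1 + x + x^2 + x^3) has coefficients 1,1,1,1 for degrees 0…3.
(x + x^2 + x^3 + x^4 + x^5 + x^6) has coefficients 0,1,1,1,1 for degrees 0…4.
Finally multiplying by (x + x^2 + x^3), the product of all factors after the first has coefficients 0,0,1,2,3 for degrees 0…4.
[x^4] = 1·3 + 1·2 + 1·1 + 1·0 = 6.

6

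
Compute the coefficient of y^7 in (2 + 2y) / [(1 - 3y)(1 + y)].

The denominator gives the recurrence a_n = 2a_(n−1) + 3a_(n−2) for n ≥ 2; the numerator fixes a_0 = 2, a_1 = 6.
Iterating: 2, 6, 18, 54, 162, 486, 1458, 4374, so a_7 = 4374.

4374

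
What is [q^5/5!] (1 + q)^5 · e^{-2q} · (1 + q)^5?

The EGF product rule gives c_5 = Σ_{k_1+k_2+k_3=5} C(5; k_1,k_2,k_3) · ∏ g_i(k_i), where (1+q)^5 gives the falling factorial (5)_k; e^{-2q} gives (-2)^k; (1+q)^5 gives the falling factorial (5)_k.
g_1(k) for k = 0…5: 1, 5, 20, 60, 120, 120.
g_2(k) for k = 0…5: 1, -2, 4, -8, 16, -32.
g_3(k) for k = 0…5: 1, 5, 20, 60, 120, 120.
First combine the last two factors: h(k) = Σ_j C(k,j)·g_2(j)·g_3(k−j) for k = 0…5: 1, 3, 4, -8, -24, 88.
c_5 = Σ_k C(5,k)·g_1(k)·h(5−k) = 1·1·88 + 5·5·(-24) + 10·20·(-8) + 10·60·4 + 5·120·3 + 1·120·1 = 88 − 600 − 1600 + 2400 + 1800 + 120 = 2208.

2208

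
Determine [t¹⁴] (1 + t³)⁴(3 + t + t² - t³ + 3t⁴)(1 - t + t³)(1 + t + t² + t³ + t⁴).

51

(1 + t³)⁴ has coefficients 1,0,0,4,0,0,6,0,0,4,0,0,1 for degrees 0…12.
(3 + t + t² - t³ + 3t⁴) has coefficients 3,1,1,-1,3,0,0,0,0,0,0,0,0,0,0 for degrees 0…14.
Multiplying by (1 - t + t³) gives running coefficients 3,-2,0,1,5,-2,-1,3,0,0,0,0,0,0,0 for degrees 0…14.
Finally multiplying by (1 + t + t² + t³ + t⁴), the product of all factors after the first has coefficients 3,1,1,2,7,2,3,6,5,0,2,3,0,0,0 for degrees 0…14.
[t¹⁴] = 1·0 + 4·3 + 6·5 + 4·2 + 1·1 = 51.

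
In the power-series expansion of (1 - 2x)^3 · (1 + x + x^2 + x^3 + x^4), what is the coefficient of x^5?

-2

(1 - 2x)^3 has coefficients 1,-6,12,-8 for degrees 0…3.
(1 + x + x^2 + x^3 + x^4) has coefficients 1,1,1,1,1,0 for degrees 0…5.
[x^5] = 1·0 − 6·1 + 12·1 − 8·1 = -2.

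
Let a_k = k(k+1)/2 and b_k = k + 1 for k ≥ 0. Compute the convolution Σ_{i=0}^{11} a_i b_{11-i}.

1001

The convolution is the t^11 coefficient of A(t)B(t).
Σ = 0·12 + 1·11 + 3·10 + 6·9 + 10·8 + 15·7 + 21·6 + 28·5 + 36·4 + 45·3 + 55·2 + 66·1 = 1001.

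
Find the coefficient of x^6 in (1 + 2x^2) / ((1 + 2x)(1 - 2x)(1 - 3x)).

Partial fractions give a closed form: a_n = (3/10)·(-2)^n + (-3/2)·2^n + (11/5)·3^n.
At n = 6: a_6 = 1527.

1527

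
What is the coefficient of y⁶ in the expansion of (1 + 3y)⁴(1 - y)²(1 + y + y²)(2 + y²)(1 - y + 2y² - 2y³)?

-255

(1 + 3y)⁴ has coefficients 1,12,54,108,81 for degrees 0…4.
(1 - y)² has coefficients 1,-2,1,0,0,0,0 for degrees 0…6.
Multiplying by (1 + y + y²) gives running coefficients 1,-1,0,-1,1,0,0 for degrees 0…6.
Multiplying by (2 + y²) gives running coefficients 2,-2,1,-3,2,-1,1 for degrees 0…6.
Finally multiplying by (1 - y + 2y² - 2y³), the product of all factors after the first has coefficients 2,-4,7,-12,11,-11,12 for degrees 0…6.
[y⁶] = 1·12 + 12·(-11) + 54·11 + 108·(-12) + 81·7 = -255.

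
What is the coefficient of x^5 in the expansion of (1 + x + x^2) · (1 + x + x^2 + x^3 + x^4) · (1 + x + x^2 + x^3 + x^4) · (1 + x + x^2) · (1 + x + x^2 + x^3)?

89

(1 + x + x^2) has coefficients 1,1,1 for degrees 0…2.
(1 + x + x^2 + x^3 + x^4) has coefficients 1,1,1,1,1,0 for degrees 0…5.
Multiplying by (1 + x + x^2 + x^3 + x^4) gives running coefficients 1,2,3,4,5,4 for degrees 0…5.
Multiplying by (1 + x + x^2) gives running coefficients 1,3,6,9,12,13 for degrees 0…5.
Finally multiplying by (1 + x + x^2 + x^3), the product of all factors after the first has coefficients 1,4,10,19,30,40 for degrees 0…5.
[x^5] = 1·40 + 1·30 + 1·19 = 89.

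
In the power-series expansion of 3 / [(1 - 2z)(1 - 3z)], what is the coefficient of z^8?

57513

Partial fractions give a closed form: a_n = (-6)·2^n + (9)·3^n.
At n = 8: a_8 = 57513.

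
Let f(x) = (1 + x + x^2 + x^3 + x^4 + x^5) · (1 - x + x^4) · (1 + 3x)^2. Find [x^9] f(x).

16

(1 + x + x^2 + x^3 + x^4 + x^5) has coefficients 1,1,1,1,1,1 for degrees 0…5.
(1 - x + x^4) has coefficients 1,-1,0,0,1,0,0,0,0,0 for degrees 0…9.
Finally multiplying by (1 + 3x)^2, the product of all factors after the first has coefficients 1,5,3,-9,1,6,9,0,0,0 for degrees 0…9.
[x^9] = 1·0 + 1·0 + 1·0 + 1·9 + 1·6 + 1·1 = 16.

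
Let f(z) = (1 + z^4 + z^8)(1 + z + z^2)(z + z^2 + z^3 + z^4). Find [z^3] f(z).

(1 + z^4 + z^8) has coefficients 1,0,0,0 for degrees 0…3.
(1 + z + z^2) has coefficients 1,1,1,0 for degrees 0…3.
Finally multiplying by (z + z^2 + z^3 + z^4), the product of all factors after the first has coefficients 0,1,2,3 for degrees 0…3.
[z^3] = 1·3 = 3.

3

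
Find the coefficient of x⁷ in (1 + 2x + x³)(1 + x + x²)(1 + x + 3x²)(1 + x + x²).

(1 + 2x + x³) has coefficients 1,2,0,1 for degrees 0…3.
(1 + x + x²) has coefficients 1,1,1,0,0,0,0,0 for degrees 0…7.
Multiplying by (1 + x + 3x²) gives running coefficients 1,2,5,4,3,0,0,0 for degrees 0…7.
Finally multiplying by (1 + x + x²), the product of all factors after the first has coefficients 1,3,8,11,12,7,3,0 for degrees 0…7.
[x⁷] = 1·0 + 2·3 + 1·12 = 18.

18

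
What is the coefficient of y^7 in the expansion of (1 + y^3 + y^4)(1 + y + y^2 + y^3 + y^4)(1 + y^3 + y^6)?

6

(1 + y^3 + y^4) has coefficients 1,0,0,1,1 for degrees 0…4.
(1 + y + y^2 + y^3 + y^4) has coefficients 1,1,1,1,1,0,0,0 for degrees 0…7.
Finally multiplying by (1 + y^3 + y^6), the product of all factors after the first has coefficients 1,1,1,2,2,1,2,2 for degrees 0…7.
[y^7] = 1·2 + 1·2 + 1·2 = 6.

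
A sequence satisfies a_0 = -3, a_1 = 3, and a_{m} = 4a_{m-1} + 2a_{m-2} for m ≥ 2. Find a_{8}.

The ordinary generating function has denominator 1 - 4y - 2y^2.
Iterating the recurrence: a_0,…,a_{8} = -3, 3, 6, 30, 132, 588, 2616, 11640, 51792.

51792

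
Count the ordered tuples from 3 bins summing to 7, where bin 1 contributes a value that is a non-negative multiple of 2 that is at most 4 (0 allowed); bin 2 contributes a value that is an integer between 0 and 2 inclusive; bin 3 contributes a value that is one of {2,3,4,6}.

The generating function for the choices is (1 + q² + q⁴)·(1 + q + q²)·(q² + q³ + q⁴ + q⁶); the count is [q⁷].
(1 + q² + q⁴) has coefficients 1,0,1,0,1 for degrees 0…4.
(1 + q + q²) has coefficients 1,1,1,0,0,0,0,0 for degrees 0…7.
Finally multiplying by (q² + q³ + q⁴ + q⁶), the product of all factors after the first has coefficients 0,0,1,2,3,2,2,1 for degrees 0…7.
[q⁷] = 1·1 + 1·2 + 1·2 = 5.

5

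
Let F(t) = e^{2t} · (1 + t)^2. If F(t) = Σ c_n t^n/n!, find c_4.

128

The EGF product rule gives c_4 = Σ_{k_1+k_2=4} C(4; k_1,k_2) · ∏ g_i(k_i), where e^{2t} gives (2)^k; (1+t)^2 gives the falling factorial (2)_k.
g_1(k) for k = 0…4: 1, 2, 4, 8, 16.
g_2(k) for k = 0…4: 1, 2, 2, 0, 0.
c_4 = Σ_k C(4,k)·g_1(k)·g_2(4−k) = 6·4·2 + 4·8·2 + 1·16·1 = 48 + 64 + 16 = 128.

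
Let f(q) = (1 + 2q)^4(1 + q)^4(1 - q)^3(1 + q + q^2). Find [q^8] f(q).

(1 + 2q)^4 has coefficients 1,8,24,32,16 for degrees 0…4.
(1 + q)^4 has coefficients 1,4,6,4,1,0,0,0,0 for degrees 0…8.
Multiplying by (1 - q)^3 gives running coefficients 1,1,-3,-3,3,3,-1,-1,0 for degrees 0…8.
Finally multiplying by (1 + q + q^2), the product of all factors after the first has coefficients 1,2,-1,-5,-3,3,5,1,-2 for degrees 0…8.
[q^8] = 1·(-2) + 8·1 + 24·5 + 32·3 + 16·(-3) = 174.

174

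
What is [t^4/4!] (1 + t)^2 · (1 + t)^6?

1680

The EGF product rule gives c_4 = Σ_{k_1+k_2=4} C(4; k_1,k_2) · ∏ g_i(k_i), where (1+t)^2 gives the falling factorial (2)_k; (1+t)^6 gives the falling factorial (6)_k.
g_1(k) for k = 0…4: 1, 2, 2, 0, 0.
g_2(k) for k = 0…4: 1, 6, 30, 120, 360.
c_4 = Σ_k C(4,k)·g_1(k)·g_2(4−k) = 1·1·360 + 4·2·120 + 6·2·30 = 360 + 960 + 360 = 1680.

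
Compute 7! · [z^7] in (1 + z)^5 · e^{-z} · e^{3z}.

The EGF product rule gives c_7 = Σ_{k_1+k_2+k_3=7} C(7; k_1,k_2,k_3) · ∏ g_i(k_i), where (1+z)^5 gives the falling factorial (5)_k; e^{-z} gives (-1)^k; e^{3z} gives (3)^k.
g_1(k) for k = 0…7: 1, 5, 20, 60, 120, 120, 0, 0.
g_2(k) for k = 0…7: 1, -1, 1, -1, 1, -1, 1, -1.
g_3(k) for k = 0…7: 1, 3, 9, 27, 81, 243, 729, 2187.
First combine the last two factors: h(k) = Σ_j C(k,j)·g_2(j)·g_3(k−j) for k = 0…7: 1, 2, 4, 8, 16, 32, 64, 128.
c_7 = Σ_k C(7,k)·g_1(k)·h(7−k) = 1·1·128 + 7·5·64 + 21·20·32 + 35·60·16 + 35·120·8 + 21·120·4 = 128 + 2240 + 13440 + 33600 + 33600 + 10080 = 93088.

93088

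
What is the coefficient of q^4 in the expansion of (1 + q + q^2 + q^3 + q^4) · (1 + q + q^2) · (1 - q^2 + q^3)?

(1 + q + q^2 + q^3 + q^4) has coefficients 1,1,1,1,1 for degrees 0…4.
(1 + q + q^2) has coefficients 1,1,1,0,0 for degrees 0…4.
Finally multiplying by (1 - q^2 + q^3), the product of all factors after the first has coefficients 1,1,0,0,0 for degrees 0…4.
[q^4] = 1·0 + 1·0 + 1·0 + 1·1 + 1·1 = 2.

2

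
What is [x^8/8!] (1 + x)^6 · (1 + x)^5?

The EGF product rule gives c_8 = Σ_{k_1+k_2=8} C(8; k_1,k_2) · ∏ g_i(k_i), where (1+x)^6 gives the falling factorial (6)_k; (1+x)^5 gives the falling factorial (5)_k.
g_1(k) for k = 0…8: 1, 6, 30, 120, 360, 720, 720, 0, 0.
g_2(k) for k = 0…8: 1, 5, 20, 60, 120, 120, 0, 0, 0.
c_8 = Σ_k C(8,k)·g_1(k)·g_2(8−k) = 56·120·120 + 70·360·120 + 56·720·60 + 28·720·20 = 806400 + 3024000 + 2419200 + 403200 = 6652800.

6652800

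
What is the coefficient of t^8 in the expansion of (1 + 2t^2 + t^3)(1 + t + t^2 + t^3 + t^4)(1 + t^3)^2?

(1 + 2t^2 + t^3) has coefficients 1,0,2,1 for degrees 0…3.
(1 + t + t^2 + t^3 + t^4) has coefficients 1,1,1,1,1,0,0,0,0 for degrees 0…8.
Finally multiplying by (1 + t^3)^2, the product of all factors after the first has coefficients 1,1,1,3,3,2,3,3,1 for degrees 0…8.
[t^8] = 1·1 + 2·3 + 1·2 = 9.

9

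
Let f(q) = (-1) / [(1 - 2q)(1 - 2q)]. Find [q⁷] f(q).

-1024

The denominator gives the recurrence a_n = 4a_(n−1) − 4a_(n−2) for n ≥ 3; the numerator fixes a_0 = -1, a_1 = -4, a_2 = -12.
Iterating: -1, -4, -12, -32, -80, -192, -448, -1024, so a_7 = -1024.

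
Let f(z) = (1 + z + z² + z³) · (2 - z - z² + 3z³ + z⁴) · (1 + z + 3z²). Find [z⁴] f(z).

(1 + z + z² + z³) has coefficients 1,1,1,1 for degrees 0…3.
(2 - z - z² + 3z³ + z⁴) has coefficients 2,-1,-1,3,1 for degrees 0…4.
Finally multiplying by (1 + z + 3z²), the product of all factors after the first has coefficients 2,1,4,-1,1 for degrees 0…4.
[z⁴] = 1·1 + 1·(-1) + 1·4 + 1·1 = 5.

5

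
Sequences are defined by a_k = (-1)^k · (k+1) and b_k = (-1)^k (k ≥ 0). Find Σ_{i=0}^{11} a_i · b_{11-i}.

Write out a_i and b_{11-i} for i = 0,…,11 and sum the products.
Σ = 1·(-1) − 2·1 + 3·(-1) − 4·1 + 5·(-1) − 6·1 + 7·(-1) − 8·1 + 9·(-1) − 10·1 + 11·(-1) − 12·1 = -78.

-78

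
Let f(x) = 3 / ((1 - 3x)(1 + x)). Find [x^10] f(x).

Partial fractions give a closed form: a_n = (9/4)·3^n + (3/4)·(-1)^n.
At n = 10: a_10 = 132861.

132861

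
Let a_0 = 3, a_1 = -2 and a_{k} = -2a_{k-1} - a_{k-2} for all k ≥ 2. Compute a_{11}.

The ordinary generating function has denominator 1 + 2t + t^2.
Iterating the recurrence: a_0,…,a_{11} = 3, -2, 1, 0, -1, 2, -3, 4, -5, 6, -7, 8.

8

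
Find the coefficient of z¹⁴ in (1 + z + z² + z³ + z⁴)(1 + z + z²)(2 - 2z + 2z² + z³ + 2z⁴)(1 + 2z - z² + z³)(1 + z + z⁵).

29

(1 + z + z² + z³ + z⁴) has coefficients 1,1,1,1,1 for degrees 0…4.
(1 + z + z²) has coefficients 1,1,1,0,0,0,0,0,0,0,0,0,0,0,0 for degrees 0…14.
Multiplying by (2 - 2z + 2z² + z³ + 2z⁴) gives running coefficients 2,0,2,1,5,3,2,0,0,0,0,0,0,0,0 for degrees 0…14.
Multiplying by (1 + 2z - z² + z³) gives running coefficients 2,4,0,7,5,14,4,6,1,2,0,0,0,0,0 for degrees 0…14.
Finally multiplying by (1 + z + z⁵), the product of all factors after the first has coefficients 2,6,4,7,12,21,22,10,14,8,16,4,6,1,2 for degrees 0…14.
[z¹⁴] = 1·2 + 1·1 + 1·6 + 1·4 + 1·16 = 29.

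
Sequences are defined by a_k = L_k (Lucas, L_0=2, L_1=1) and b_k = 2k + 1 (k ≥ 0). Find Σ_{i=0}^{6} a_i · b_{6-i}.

This is [x^6] in the product of the two ordinary generating functions.
Σ = 2·13 + 1·11 + 3·9 + 4·7 + 7·5 + 11·3 + 18·1 = 178.

178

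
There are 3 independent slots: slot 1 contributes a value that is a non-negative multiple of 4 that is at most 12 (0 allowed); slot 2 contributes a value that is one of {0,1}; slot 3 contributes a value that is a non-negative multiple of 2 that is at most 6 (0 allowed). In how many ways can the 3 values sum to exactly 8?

The generating function for the choices is (1 + q⁴ + q⁸ + q¹²)·(1 + q)·(1 + q² + q⁴ + q⁶); the count is [q⁸].
(1 + q⁴ + q⁸ + q¹²) has coefficients 1,0,0,0,1,0,0,0,1 for degrees 0…8.
(1 + q) has coefficients 1,1,0,0,0,0,0,0,0 for degrees 0…8.
Finally multiplying by (1 + q² + q⁴ + q⁶), the product of all factors after the first has coefficients 1,1,1,1,1,1,1,1,0 for degrees 0…8.
[q⁸] = 1·0 + 1·1 + 1·1 = 2.

2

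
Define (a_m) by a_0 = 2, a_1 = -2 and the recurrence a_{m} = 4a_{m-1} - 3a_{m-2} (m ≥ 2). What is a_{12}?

The ordinary generating function has denominator 1 - 4t + 3t^2.
Iterating the recurrence: a_0,…,a_{12} = 2, -2, -14, -50, -158, -482, -1454, -4370, -13118, -39362, -118094, -354290, -1062878.

-1062878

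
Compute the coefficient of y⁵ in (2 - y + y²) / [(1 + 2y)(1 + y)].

-172

The denominator gives the recurrence a_n = −3a_(n−1) − 2a_(n−2) for n ≥ 3; the numerator fixes a_0 = 2, a_1 = -7, a_2 = 18.
Iterating: 2, -7, 18, -40, 84, -172, so a_5 = -172.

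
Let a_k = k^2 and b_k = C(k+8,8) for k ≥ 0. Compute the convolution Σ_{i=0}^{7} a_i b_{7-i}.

16744

This is [x^7] in the product of the two ordinary generating functions.
Σ = 0·6435 + 1·3003 + 4·1287 + 9·495 + 16·165 + 25·45 + 36·9 + 49·1 = 16744.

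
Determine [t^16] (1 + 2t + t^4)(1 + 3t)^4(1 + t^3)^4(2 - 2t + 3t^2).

(1 + 2t + t^4) has coefficients 1,2,0,0,1 for degrees 0…4.
(1 + 3t)^4 has coefficients 1,12,54,108,81,0,0,0,0,0,0,0,0,0,0,0,0 for degrees 0…16.
Multiplying by (1 + t^3)^4 gives running coefficients 1,12,54,112,129,216,438,396,324,652,534,216,433,336,54,108,81 for degrees 0…16.
Finally multiplying by (2 - 2t + 3t^2), the product of all factors after the first has coefficients 2,22,87,152,196,510,831,564,1170,1844,736,1320,2036,454,735,1116,108 for degrees 0…16.
[t^16] = 1·108 + 2·1116 + 1·2036 = 4376.

4376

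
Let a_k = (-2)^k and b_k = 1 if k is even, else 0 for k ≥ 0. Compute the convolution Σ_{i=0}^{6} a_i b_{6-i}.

Write out a_i and b_{6-i} for i = 0,…,6 and sum the products.
Σ = 1·1 − 2·0 + 4·1 − 8·0 + 16·1 − 32·0 + 64·1 = 85.

85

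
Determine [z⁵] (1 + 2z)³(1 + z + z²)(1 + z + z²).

54

(1 + 2z)³ has coefficients 1,6,12,8 for degrees 0…3.
(1 + z + z²) has coefficients 1,1,1,0,0,0 for degrees 0…5.
Finally multiplying by (1 + z + z²), the product of all factors after the first has coefficients 1,2,3,2,1,0 for degrees 0…5.
[z⁵] = 1·0 + 6·1 + 12·2 + 8·3 = 54.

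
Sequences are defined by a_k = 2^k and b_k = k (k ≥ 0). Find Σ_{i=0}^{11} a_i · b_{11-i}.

4083

The convolution is the x^11 coefficient of A(x)B(x).
Σ = 1·11 + 2·10 + 4·9 + 8·8 + 16·7 + 32·6 + 64·5 + 128·4 + 256·3 + 512·2 + 1024·1 + 2048·0 = 4083.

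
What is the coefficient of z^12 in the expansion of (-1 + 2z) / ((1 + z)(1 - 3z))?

Partial fractions give a closed form: a_n = (-3/4)·(-1)^n + (-1/4)·3^n.
At n = 12: a_12 = -132861.

-132861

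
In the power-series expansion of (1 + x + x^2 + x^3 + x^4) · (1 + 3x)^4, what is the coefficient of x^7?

(1 + x + x^2 + x^3 + x^4) has coefficients 1,1,1,1,1 for degrees 0…4.
(1 + 3x)^4 has coefficients 1,12,54,108,81,0,0,0 for degrees 0…7.
[x^7] = 1·0 + 1·0 + 1·0 + 1·81 + 1·108 = 189.

189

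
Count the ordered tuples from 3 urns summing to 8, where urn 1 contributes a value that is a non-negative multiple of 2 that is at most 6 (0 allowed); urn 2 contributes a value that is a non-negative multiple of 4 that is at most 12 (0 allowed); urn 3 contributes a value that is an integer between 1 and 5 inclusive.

The generating function for the choices is (1 + q² + q⁴ + q⁶)·(1 + q⁴ + q⁸ + q¹²)·(q + q² + q³ + q⁴ + q⁵); the count is [q⁸].
(1 + q² + q⁴ + q⁶) has coefficients 1,0,1,0,1,0,1 for degrees 0…6.
(1 + q⁴ + q⁸ + q¹²) has coefficients 1,0,0,0,1,0,0,0,1 for degrees 0…8.
Finally multiplying by (q + q² + q³ + q⁴ + q⁵), the product of all factors after the first has coefficients 0,1,1,1,1,2,1,1,1 for degrees 0…8.
[q⁸] = 1·1 + 1·1 + 1·1 + 1·1 = 4.

4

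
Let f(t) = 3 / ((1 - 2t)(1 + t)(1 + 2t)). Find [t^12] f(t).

The denominator gives the recurrence a_n = −a_(n−1) + 4a_(n−2) + 4a_(n−3) for n ≥ 3; the numerator fixes a_0 = 3, a_1 = -3, a_2 = 15.
Iterating: 3, -3, 15, -15, 63, -63, 255, -255, 1023, -1023, 4095, -4095, 16383, so a_12 = 16383.

16383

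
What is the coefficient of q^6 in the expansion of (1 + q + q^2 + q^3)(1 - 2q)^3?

-8

(1 + q + q^2 + q^3) has coefficients 1,1,1,1 for degrees 0…3.
(1 - 2q)^3 has coefficients 1,-6,12,-8,0,0,0 for degrees 0…6.
[q^6] = 1·0 + 1·0 + 1·0 + 1·(-8) = -8.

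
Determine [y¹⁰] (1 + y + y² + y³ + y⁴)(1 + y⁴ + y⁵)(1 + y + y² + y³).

(1 + y + y² + y³ + y⁴) has coefficients 1,1,1,1,1 for degrees 0…4.
(1 + y⁴ + y⁵) has coefficients 1,0,0,0,1,1,0,0,0,0,0 for degrees 0…10.
Finally multiplying by (1 + y + y² + y³), the product of all factors after the first has coefficients 1,1,1,1,1,2,2,2,1,0,0 for degrees 0…10.
[y¹⁰] = 1·0 + 1·0 + 1·1 + 1·2 + 1·2 = 5.

5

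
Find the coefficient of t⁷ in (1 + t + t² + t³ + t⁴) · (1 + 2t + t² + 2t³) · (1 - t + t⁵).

(1 + t + t² + t³ + t⁴) has coefficients 1,1,1,1,1 for degrees 0…4.
(1 + 2t + t² + 2t³) has coefficients 1,2,1,2,0,0,0,0 for degrees 0…7.
Finally multiplying by (1 - t + t⁵), the product of all factors after the first has coefficients 1,1,-1,1,-2,1,2,1 for degrees 0…7.
[t⁷] = 1·1 + 1·2 + 1·1 + 1·(-2) + 1·1 = 3.

3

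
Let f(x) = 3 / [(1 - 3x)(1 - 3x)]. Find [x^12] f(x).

The denominator gives the recurrence a_n = 6a_(n−1) − 9a_(n−2) for n ≥ 2; the numerator fixes a_0 = 3, a_1 = 18.
Iterating: 3, 18, 81, 324, 1215, 4374, 15309, 52488, 177147, 590490, 1948617, 6377292, 20726199, so a_12 = 20726199.

20726199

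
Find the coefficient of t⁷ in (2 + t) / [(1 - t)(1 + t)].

1

Partial fractions give a closed form: a_n = (3/2)·1^n + (1/2)·(-1)^n.
At n = 7: a_7 = 1.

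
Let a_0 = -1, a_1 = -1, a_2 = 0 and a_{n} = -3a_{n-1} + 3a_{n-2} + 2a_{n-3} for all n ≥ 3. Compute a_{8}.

The ordinary generating function has denominator 1 + 3z - 3z^2 - 2z^3.
Iterating the recurrence: a_0,…,a_{8} = -1, -1, 0, -5, 13, -54, 191, -709, 2592.

2592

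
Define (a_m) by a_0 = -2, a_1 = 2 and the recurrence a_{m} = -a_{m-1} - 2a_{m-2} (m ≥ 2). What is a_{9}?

The ordinary generating function has denominator 1 + y + 2y^2.
Iterating the recurrence: a_0,…,a_{9} = -2, 2, 2, -6, 2, 10, -14, -6, 34, -22.

-22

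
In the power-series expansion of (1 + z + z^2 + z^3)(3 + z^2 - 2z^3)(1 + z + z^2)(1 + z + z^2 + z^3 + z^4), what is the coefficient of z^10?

-9

(1 + z + z^2 + z^3) has coefficients 1,1,1,1 for degrees 0…3.
(3 + z^2 - 2z^3) has coefficients 3,0,1,-2,0,0,0,0,0,0,0 for degrees 0…10.
Multiplying by (1 + z + z^2) gives running coefficients 3,3,4,-1,-1,-2,0,0,0,0,0 for degrees 0…10.
Finally multiplying by (1 + z + z^2 + z^3 + z^4), the product of all factors after the first has coefficients 3,6,10,9,8,3,0,-4,-3,-2,0 for degrees 0…10.
[z^10] = 1·0 + 1·(-2) + 1·(-3) + 1·(-4) = -9.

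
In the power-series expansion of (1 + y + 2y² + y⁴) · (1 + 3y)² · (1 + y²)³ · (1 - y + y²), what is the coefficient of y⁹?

26

(1 + y + 2y² + y⁴) has coefficients 1,1,2,0,1 for degrees 0…4.
(1 + 3y)² has coefficients 1,6,9,0,0,0,0,0,0,0 for degrees 0…9.
Multiplying by (1 + y²)³ gives running coefficients 1,6,12,18,30,18,28,6,9,0 for degrees 0…9.
Finally multiplying by (1 - y + y²), the product of all factors after the first has coefficients 1,5,7,12,24,6,40,-4,31,-3 for degrees 0…9.
[y⁹] = 1·(-3) + 1·31 + 2·(-4) + 1·6 = 26.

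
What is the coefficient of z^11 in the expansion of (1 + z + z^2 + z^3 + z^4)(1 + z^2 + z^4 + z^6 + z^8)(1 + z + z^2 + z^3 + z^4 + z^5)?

(1 + z + z^2 + z^3 + z^4) has coefficients 1,1,1,1,1 for degrees 0…4.
(1 + z^2 + z^4 + z^6 + z^8) has coefficients 1,0,1,0,1,0,1,0,1,0,0,0 for degrees 0…11.
Finally multiplying by (1 + z + z^2 + z^3 + z^4 + z^5), the product of all factors after the first has coefficients 1,1,2,2,3,3,3,3,3,3,2,2 for degrees 0…11.
[z^11] = 1·2 + 1·2 + 1·3 + 1·3 + 1·3 = 13.

13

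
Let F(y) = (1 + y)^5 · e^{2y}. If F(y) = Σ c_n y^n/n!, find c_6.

The EGF product rule gives c_6 = Σ_{k_1+k_2=6} C(6; k_1,k_2) · ∏ g_i(k_i), where (1+y)^5 gives the falling factorial (5)_k; e^{2y} gives (2)^k.
g_1(k) for k = 0…6: 1, 5, 20, 60, 120, 120, 0.
g_2(k) for k = 0…6: 1, 2, 4, 8, 16, 32, 64.
c_6 = Σ_k C(6,k)·g_1(k)·g_2(6−k) = 1·1·64 + 6·5·32 + 15·20·16 + 20·60·8 + 15·120·4 + 6·120·2 = 64 + 960 + 4800 + 9600 + 7200 + 1440 = 24064.

24064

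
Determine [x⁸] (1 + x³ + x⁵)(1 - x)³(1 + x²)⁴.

(1 + x³ + x⁵) has coefficients 1,0,0,1,0,1 for degrees 0…5.
(1 - x)³ has coefficients 1,-3,3,-1,0,0,0,0,0 for degrees 0…8.
Finally multiplying by (1 + x²)⁴, the product of all factors after the first has coefficients 1,-3,7,-13,18,-22,22,-18,13 for degrees 0…8.
[x⁸] = 1·13 + 1·(-22) + 1·(-13) = -22.

-22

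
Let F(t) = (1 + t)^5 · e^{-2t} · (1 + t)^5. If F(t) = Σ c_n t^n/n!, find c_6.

The EGF product rule gives c_6 = Σ_{k_1+k_2+k_3=6} C(6; k_1,k_2,k_3) · ∏ g_i(k_i), where (1+t)^5 gives the falling factorial (5)_k; e^{-2t} gives (-2)^k; (1+t)^5 gives the falling factorial (5)_k.
g_1(k) for k = 0…6: 1, 5, 20, 60, 120, 120, 0.
g_2(k) for k = 0…6: 1, -2, 4, -8, 16, -32, 64.
g_3(k) for k = 0…6: 1, 5, 20, 60, 120, 120, 0.
First combine the last two factors: h(k) = Σ_j C(k,j)·g_2(j)·g_3(k−j) for k = 0…6: 1, 3, 4, -8, -24, 88, 64.
c_6 = Σ_k C(6,k)·g_1(k)·h(6−k) = 1·1·64 + 6·5·88 + 15·20·(-24) + 20·60·(-8) + 15·120·4 + 6·120·3 = 64 + 2640 − 7200 − 9600 + 7200 + 2160 = -4736.

-4736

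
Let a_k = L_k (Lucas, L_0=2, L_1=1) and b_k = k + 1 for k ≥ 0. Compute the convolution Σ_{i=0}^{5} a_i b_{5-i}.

Write out a_i and b_{5-i} for i = 0,…,5 and sum the products.
Σ = 2·6 + 1·5 + 3·4 + 4·3 + 7·2 + 11·1 = 66.

66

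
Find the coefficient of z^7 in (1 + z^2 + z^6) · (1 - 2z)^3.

-6

(1 + z^2 + z^6) has coefficients 1,0,1,0,0,0,1 for degrees 0…6.
(1 - 2z)^3 has coefficients 1,-6,12,-8,0,0,0,0 for degrees 0…7.
[z^7] = 1·0 + 1·0 + 1·(-6) = -6.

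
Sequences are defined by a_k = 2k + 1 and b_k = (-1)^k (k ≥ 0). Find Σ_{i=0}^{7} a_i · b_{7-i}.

8

This is [x^7] in the product of the two ordinary generating functions.
Σ = 1·(-1) + 3·1 + 5·(-1) + 7·1 + 9·(-1) + 11·1 + 13·(-1) + 15·1 = 8.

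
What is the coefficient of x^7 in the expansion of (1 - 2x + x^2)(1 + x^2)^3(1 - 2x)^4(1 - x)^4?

-5460

(1 - 2x + x^2) has coefficients 1,-2,1 for degrees 0…2.
(1 + x^2)^3 has coefficients 1,0,3,0,3,0,1,0 for degrees 0…7.
Multiplying by (1 - 2x)^4 gives running coefficients 1,-8,27,-56,91,-120,121,-104 for degrees 0…7.
Finally multiplying by (1 - x)^4, the product of all factors after the first has coefficients 1,-12,65,-216,510,-936,1398,-1728 for degrees 0…7.
[x^7] = 1·(-1728) − 2·1398 + 1·(-936) = -5460.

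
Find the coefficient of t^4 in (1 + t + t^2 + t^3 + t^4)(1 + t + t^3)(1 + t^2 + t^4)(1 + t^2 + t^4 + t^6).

(1 + t + t^2 + t^3 + t^4) has coefficients 1,1,1,1,1 for degrees 0…4.
(1 + t + t^3) has coefficients 1,1,0,1,0 for degrees 0…4.
Multiplying by (1 + t^2 + t^4) gives running coefficients 1,1,1,2,1 for degrees 0…4.
Finally multiplying by (1 + t^2 + t^4 + t^6), the product of all factors after the first has coefficients 1,1,2,3,3 for degrees 0…4.
[t^4] = 1·3 + 1·3 + 1·2 + 1·1 + 1·1 = 10.

10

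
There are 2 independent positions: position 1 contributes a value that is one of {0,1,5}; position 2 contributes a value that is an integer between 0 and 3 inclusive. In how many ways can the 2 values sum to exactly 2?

2

The generating function for the choices is (1 + t + t^5)·(1 + t + t^2 + t^3); the count is [t^2].
(1 + t + t^5) has coefficients 1,1,0 for degrees 0…2.
(1 + t + t^2 + t^3) has coefficients 1,1,1 for degrees 0…2.
[t^2] = 1·1 + 1·1 = 2.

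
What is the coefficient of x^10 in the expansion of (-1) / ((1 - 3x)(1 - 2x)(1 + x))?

-131495

Partial fractions give a closed form: a_n = (-9/4)·3^n + (4/3)·2^n + (-1/12)·(-1)^n.
At n = 10: a_10 = -131495.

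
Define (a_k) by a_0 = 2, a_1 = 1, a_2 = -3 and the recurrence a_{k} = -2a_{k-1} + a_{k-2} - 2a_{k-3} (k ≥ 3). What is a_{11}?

10571

The ordinary generating function has denominator 1 + 2x - x^2 + 2x^3.
Iterating the recurrence: a_0,…,a_{11} = 2, 1, -3, 3, -11, 31, -79, 211, -563, 1495, -3975, 10571.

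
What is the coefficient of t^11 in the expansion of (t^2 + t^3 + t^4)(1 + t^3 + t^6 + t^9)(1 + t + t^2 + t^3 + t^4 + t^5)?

(t^2 + t^3 + t^4) has coefficients 0,0,1,1,1 for degrees 0…4.
(1 + t^3 + t^6 + t^9) has coefficients 1,0,0,1,0,0,1,0,0,1,0,0 for degrees 0…11.
Finally multiplying by (1 + t + t^2 + t^3 + t^4 + t^5), the product of all factors after the first has coefficients 1,1,1,2,2,2,2,2,2,2,2,2 for degrees 0…11.
[t^11] = 1·2 + 1·2 + 1·2 = 6.

6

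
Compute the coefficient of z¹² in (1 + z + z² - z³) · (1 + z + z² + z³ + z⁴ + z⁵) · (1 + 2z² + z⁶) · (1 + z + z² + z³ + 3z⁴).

17

(1 + z + z² - z³) has coefficients 1,1,1,-1 for degrees 0…3.
(1 + z + z² + z³ + z⁴ + z⁵) has coefficients 1,1,1,1,1,1,0,0,0,0,0,0,0 for degrees 0…12.
Multiplying by (1 + 2z² + z⁶) gives running coefficients 1,1,3,3,3,3,3,3,1,1,1,1,0 for degrees 0…12.
Finally multiplying by (1 + z + z² + z³ + 3z⁴), the product of all factors after the first has coefficients 1,2,5,8,13,15,21,21,19,17,15,13,6 for degrees 0…12.
[z¹²] = 1·6 + 1·13 + 1·15 − 1·17 = 17.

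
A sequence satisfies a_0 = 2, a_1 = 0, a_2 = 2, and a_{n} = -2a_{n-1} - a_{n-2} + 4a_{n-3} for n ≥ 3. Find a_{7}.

-20

The ordinary generating function has denominator 1 + 2q + q^2 - 4q^3.
Iterating the recurrence: a_0,…,a_{7} = 2, 0, 2, 4, -10, 24, -22, -20.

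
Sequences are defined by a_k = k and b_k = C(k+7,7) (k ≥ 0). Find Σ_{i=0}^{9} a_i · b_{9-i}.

The convolution is the t^9 coefficient of A(t)B(t).
Σ = 0·11440 + 1·6435 + 2·3432 + 3·1716 + 4·792 + 5·330 + 6·120 + 7·36 + 8·8 + 9·1 = 24310.

24310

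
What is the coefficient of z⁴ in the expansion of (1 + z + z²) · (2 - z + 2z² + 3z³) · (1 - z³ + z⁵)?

(1 + z + z²) has coefficients 1,1,1 for degrees 0…2.
(2 - z + 2z² + 3z³) has coefficients 2,-1,2,3,0 for degrees 0…4.
Finally multiplying by (1 - z³ + z⁵), the product of all factors after the first has coefficients 2,-1,2,1,1 for degrees 0…4.
[z⁴] = 1·1 + 1·1 + 1·2 = 4.

4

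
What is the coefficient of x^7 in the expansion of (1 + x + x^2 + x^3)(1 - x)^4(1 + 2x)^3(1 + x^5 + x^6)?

11

(1 + x + x^2 + x^3) has coefficients 1,1,1,1 for degrees 0…3.
(1 - x)^4 has coefficients 1,-4,6,-4,1,0,0,0 for degrees 0…7.
Multiplying by (1 + 2x)^3 gives running coefficients 1,2,-6,-8,17,6,-20,8 for degrees 0…7.
Finally multiplying by (1 + x^5 + x^6), the product of all factors after the first has coefficients 1,2,-6,-8,17,7,-17,4 for degrees 0…7.
[x^7] = 1·4 + 1·(-17) + 1·7 + 1·17 = 11.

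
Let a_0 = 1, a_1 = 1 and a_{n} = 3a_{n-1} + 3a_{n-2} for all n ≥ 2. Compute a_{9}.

63261

The ordinary generating function has denominator 1 - 3x - 3x^2.
Iterating the recurrence: a_0,…,a_{9} = 1, 1, 6, 21, 81, 306, 1161, 4401, 16686, 63261.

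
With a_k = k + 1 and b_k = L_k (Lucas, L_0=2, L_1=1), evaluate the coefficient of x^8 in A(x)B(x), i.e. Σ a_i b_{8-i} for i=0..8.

This is [x^8] in the product of the two ordinary generating functions.
Σ = 1·47 + 2·29 + 3·18 + 4·11 + 5·7 + 6·4 + 7·3 + 8·1 + 9·2 = 309.

309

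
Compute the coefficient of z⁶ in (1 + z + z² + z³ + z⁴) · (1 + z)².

1

(1 + z + z² + z³ + z⁴) has coefficients 1,1,1,1,1 for degrees 0…4.
(1 + z)² has coefficients 1,2,1,0,0,0,0 for degrees 0…6.
[z⁶] = 1·0 + 1·0 + 1·0 + 1·0 + 1·1 = 1.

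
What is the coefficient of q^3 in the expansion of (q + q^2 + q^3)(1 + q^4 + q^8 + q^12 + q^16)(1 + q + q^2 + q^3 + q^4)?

(q + q^2 + q^3) has coefficients 0,1,1,1 for degrees 0…3.
(1 + q^4 + q^8 + q^12 + q^16) has coefficients 1,0,0,0 for degrees 0…3.
Finally multiplying by (1 + q + q^2 + q^3 + q^4), the product of all factors after the first has coefficients 1,1,1,1 for degrees 0…3.
[q^3] = 1·1 + 1·1 + 1·1 = 3.

3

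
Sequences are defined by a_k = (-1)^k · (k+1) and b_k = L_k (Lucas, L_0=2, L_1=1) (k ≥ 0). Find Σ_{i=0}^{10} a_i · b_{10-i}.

76

This is [x^10] in the product of the two ordinary generating functions.
Σ = 1·123 − 2·76 + 3·47 − 4·29 + 5·18 − 6·11 + 7·7 − 8·4 + 9·3 − 10·1 + 11·2 = 76.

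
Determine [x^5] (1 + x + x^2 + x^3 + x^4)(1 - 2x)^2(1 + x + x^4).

-2

(1 + x + x^2 + x^3 + x^4) has coefficients 1,1,1,1,1 for degrees 0…4.
(1 - 2x)^2 has coefficients 1,-4,4,0,0,0 for degrees 0…5.
Finally multiplying by (1 + x + x^4), the product of all factors after the first has coefficients 1,-3,0,4,1,-4 for degrees 0…5.
[x^5] = 1·(-4) + 1·1 + 1·4 + 1·0 + 1·(-3) = -2.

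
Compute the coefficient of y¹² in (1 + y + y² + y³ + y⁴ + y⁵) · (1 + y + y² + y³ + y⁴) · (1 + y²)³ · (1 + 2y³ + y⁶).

(1 + y + y² + y³ + y⁴ + y⁵) has coefficients 1,1,1,1,1,1 for degrees 0…5.
(1 + y + y² + y³ + y⁴) has coefficients 1,1,1,1,1,0,0,0,0,0,0,0,0 for degrees 0…12.
Multiplying by (1 + y²)³ gives running coefficients 1,1,4,4,7,6,7,4,4,1,1,0,0 for degrees 0…12.
Finally multiplying by (1 + 2y³ + y⁶), the product of all factors after the first has coefficients 1,1,4,6,9,14,16,19,20,19,16,14,9 for degrees 0…12.
[y¹²] = 1·9 + 1·14 + 1·16 + 1·19 + 1·20 + 1·19 = 97.

97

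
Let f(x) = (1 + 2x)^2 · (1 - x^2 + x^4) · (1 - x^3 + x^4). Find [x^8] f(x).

-7

(1 + 2x)^2 has coefficients 1,4,4 for degrees 0…2.
(1 - x^2 + x^4) has coefficients 1,0,-1,0,1,0,0,0,0 for degrees 0…8.
Finally multiplying by (1 - x^3 + x^4), the product of all factors after the first has coefficients 1,0,-1,-1,2,1,-1,-1,1 for degrees 0…8.
[x^8] = 1·1 + 4·(-1) + 4·(-1) = -7.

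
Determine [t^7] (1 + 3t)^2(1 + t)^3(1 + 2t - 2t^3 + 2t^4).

(1 + 3t)^2 has coefficients 1,6,9 for degrees 0…2.
(1 + t)^3 has coefficients 1,3,3,1,0,0,0,0 for degrees 0…7.
Finally multiplying by (1 + 2t - 2t^3 + 2t^4), the product of all factors after the first has coefficients 1,5,9,5,-2,0,4,2 for degrees 0…7.
[t^7] = 1·2 + 6·4 + 9·0 = 26.

26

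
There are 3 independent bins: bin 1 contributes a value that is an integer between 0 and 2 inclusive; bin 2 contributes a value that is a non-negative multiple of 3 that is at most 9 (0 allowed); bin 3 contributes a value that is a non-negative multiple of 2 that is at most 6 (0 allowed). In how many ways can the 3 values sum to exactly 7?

The generating function for the choices is (1 + y + y^2)·(1 + y^3 + y^6 + y^9)·(1 + y^2 + y^4 + y^6); the count is [y^7].
(1 + y + y^2) has coefficients 1,1,1 for degrees 0…2.
(1 + y^3 + y^6 + y^9) has coefficients 1,0,0,1,0,0,1,0 for degrees 0…7.
Finally multiplying by (1 + y^2 + y^4 + y^6), the product of all factors after the first has coefficients 1,0,1,1,1,1,2,1 for degrees 0…7.
[y^7] = 1·1 + 1·2 + 1·1 = 4.

4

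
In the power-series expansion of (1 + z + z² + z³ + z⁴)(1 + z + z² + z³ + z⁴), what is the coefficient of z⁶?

(1 + z + z² + z³ + z⁴) has coefficients 1,1,1,1,1 for degrees 0…4.
(1 + z + z² + z³ + z⁴) has coefficients 1,1,1,1,1,0,0 for degrees 0…6.
[z⁶] = 1·0 + 1·0 + 1·1 + 1·1 + 1·1 = 3.

3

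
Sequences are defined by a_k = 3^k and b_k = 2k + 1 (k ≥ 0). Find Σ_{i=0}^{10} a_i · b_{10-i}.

177135

Write out a_i and b_{10-i} for i = 0,…,10 and sum the products.
Σ = 1·21 + 3·19 + 9·17 + 27·15 + 81·13 + 243·11 + 729·9 + 2187·7 + 6561·5 + 19683·3 + 59049·1 = 177135.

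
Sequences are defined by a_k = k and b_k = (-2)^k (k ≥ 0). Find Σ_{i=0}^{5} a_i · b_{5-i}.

The convolution is the x^5 coefficient of A(x)B(x).
Σ = 0·(-32) + 1·16 + 2·(-8) + 3·4 + 4·(-2) + 5·1 = 9.

9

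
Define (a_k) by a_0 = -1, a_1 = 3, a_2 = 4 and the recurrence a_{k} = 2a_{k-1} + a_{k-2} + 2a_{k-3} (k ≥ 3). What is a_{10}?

9640

The ordinary generating function has denominator 1 - 2x - x^2 - 2x^3.
Iterating the recurrence: a_0,…,a_{10} = -1, 3, 4, 9, 28, 73, 192, 513, 1364, 3625, 9640.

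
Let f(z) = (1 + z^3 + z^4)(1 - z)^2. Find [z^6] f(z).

(1 + z^3 + z^4) has coefficients 1,0,0,1,1 for degrees 0…4.
(1 - z)^2 has coefficients 1,-2,1,0,0,0,0 for degrees 0…6.
[z^6] = 1·0 + 1·0 + 1·1 = 1.

1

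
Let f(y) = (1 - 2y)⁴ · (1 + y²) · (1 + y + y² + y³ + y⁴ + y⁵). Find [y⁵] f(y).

-14

(1 - 2y)⁴ has coefficients 1,-8,24,-32,16 for degrees 0…4.
(1 + y²) has coefficients 1,0,1,0,0,0 for degrees 0…5.
Finally multiplying by (1 + y + y² + y³ + y⁴ + y⁵), the product of all factors after the first has coefficients 1,1,2,2,2,2 for degrees 0…5.
[y⁵] = 1·2 − 8·2 + 24·2 − 32·2 + 16·1 = -14.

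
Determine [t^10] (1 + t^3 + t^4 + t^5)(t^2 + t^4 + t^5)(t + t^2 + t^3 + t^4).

7

(1 + t^3 + t^4 + t^5) has coefficients 1,0,0,1,1,1 for degrees 0…5.
(t^2 + t^4 + t^5) has coefficients 0,0,1,0,1,1,0,0,0,0,0 for degrees 0…10.
Finally multiplying by (t + t^2 + t^3 + t^4), the product of all factors after the first has coefficients 0,0,0,1,1,2,3,2,2,1,0 for degrees 0…10.
[t^10] = 1·0 + 1·2 + 1·3 + 1·2 = 7.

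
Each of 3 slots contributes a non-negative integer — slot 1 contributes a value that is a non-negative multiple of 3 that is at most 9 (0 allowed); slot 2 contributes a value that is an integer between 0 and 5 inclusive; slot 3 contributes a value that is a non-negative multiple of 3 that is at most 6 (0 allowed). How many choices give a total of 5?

The generating function for the choices is (1 + z³ + z⁶ + z⁹)·(1 + z + z² + z³ + z⁴ + z⁵)·(1 + z³ + z⁶); the count is [z⁵].
(1 + z³ + z⁶ + z⁹) has coefficients 1,0,0,1,0,0 for degrees 0…5.
(1 + z + z² + z³ + z⁴ + z⁵) has coefficients 1,1,1,1,1,1 for degrees 0…5.
Finally multiplying by (1 + z³ + z⁶), the product of all factors after the first has coefficients 1,1,1,2,2,2 for degrees 0…5.
[z⁵] = 1·2 + 1·1 = 3.

3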